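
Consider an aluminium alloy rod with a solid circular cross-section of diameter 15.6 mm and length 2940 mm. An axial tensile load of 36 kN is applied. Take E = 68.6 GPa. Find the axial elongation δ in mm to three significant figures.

A = 191.1 mm².
δ_mech = NL/(AE) = 36000·2940/(191.1·68600) = 8.072 mm.

8.07 mm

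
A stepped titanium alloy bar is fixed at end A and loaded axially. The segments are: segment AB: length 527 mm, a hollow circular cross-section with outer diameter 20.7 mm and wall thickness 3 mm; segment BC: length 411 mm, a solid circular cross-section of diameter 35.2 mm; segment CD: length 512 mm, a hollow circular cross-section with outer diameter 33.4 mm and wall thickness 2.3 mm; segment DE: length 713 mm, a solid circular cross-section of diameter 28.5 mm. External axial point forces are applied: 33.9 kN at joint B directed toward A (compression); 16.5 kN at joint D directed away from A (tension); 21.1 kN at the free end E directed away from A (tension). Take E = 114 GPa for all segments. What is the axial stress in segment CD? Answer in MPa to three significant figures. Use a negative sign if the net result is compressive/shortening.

Internal axial forces (sectioning from the free end, tension +): N_DE = 21.1 kN, N_CD = 37.6 kN, N_BC = 37.6 kN, N_AB = 3.7 kN.
A_CD = 224.7 mm².
σ_CD = N_CD/A_CD = 37600/224.7 = 167.3 MPa.

167 MPa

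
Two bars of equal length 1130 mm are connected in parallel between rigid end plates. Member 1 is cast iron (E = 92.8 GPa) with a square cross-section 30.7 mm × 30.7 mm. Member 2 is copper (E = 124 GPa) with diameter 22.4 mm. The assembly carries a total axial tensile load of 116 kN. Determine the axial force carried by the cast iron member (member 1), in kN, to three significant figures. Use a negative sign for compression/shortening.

74.4 kN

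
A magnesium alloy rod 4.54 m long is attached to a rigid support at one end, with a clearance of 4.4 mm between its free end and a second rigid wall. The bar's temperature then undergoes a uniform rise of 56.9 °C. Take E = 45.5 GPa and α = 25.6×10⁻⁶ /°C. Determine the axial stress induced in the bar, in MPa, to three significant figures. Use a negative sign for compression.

Free thermal expansion αLΔT = 25.6e-6 · 4540 · 56.9 = 6.613 mm.
The walls engage after the gap closes; constrained expansion = 6.613 − 4.4 = 2.213 mm.
The walls impose strain ε = −(2.213)/4540 = -4.8748e-04; σ = Eε = 45500 · -4.8748e-04 = -22.18 MPa.

-22.2 MPa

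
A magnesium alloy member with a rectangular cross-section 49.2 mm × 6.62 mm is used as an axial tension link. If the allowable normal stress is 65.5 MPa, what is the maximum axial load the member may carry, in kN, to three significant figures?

A = 325.7 mm².
P_max = σ_allow · A = 65.5 · 325.7 = 21330 N = 21.33 kN.

21.3 kN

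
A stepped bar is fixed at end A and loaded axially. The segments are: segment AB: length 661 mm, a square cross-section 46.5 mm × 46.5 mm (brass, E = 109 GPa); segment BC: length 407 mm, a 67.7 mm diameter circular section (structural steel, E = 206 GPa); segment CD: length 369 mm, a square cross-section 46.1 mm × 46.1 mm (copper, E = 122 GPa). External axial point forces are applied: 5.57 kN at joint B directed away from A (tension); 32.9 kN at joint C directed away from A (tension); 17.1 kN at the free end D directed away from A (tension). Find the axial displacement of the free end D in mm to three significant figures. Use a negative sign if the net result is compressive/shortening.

Internal axial forces (sectioning from the free end, tension +): N_CD = 17.1 kN, N_BC = 50 kN, N_AB = 55.57 kN.
A_AB = 2162 mm².
A_BC = 3600 mm².
A_CD = 2125 mm².
δ_AB = 55570·661/(2162·109000) = 0.1559 mm
δ_BC = 50000·407/(3600·206000) = 0.02744 mm
δ_CD = 17100·369/(2125·122000) = 0.02434 mm
δ = Σδ_i = 0.2076 mm.

0.208 mm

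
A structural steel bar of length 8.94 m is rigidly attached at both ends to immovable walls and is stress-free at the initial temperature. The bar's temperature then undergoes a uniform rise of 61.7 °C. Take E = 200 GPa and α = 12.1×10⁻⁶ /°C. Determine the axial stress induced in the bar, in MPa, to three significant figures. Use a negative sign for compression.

Free thermal expansion αLΔT = 12.1e-6 · 8940 · 61.7 = 6.674 mm.
The walls impose strain ε = −(6.674)/8940 = -7.4657e-04; σ = Eε = 200000 · -7.4657e-04 = -149.3 MPa.

-149 MPa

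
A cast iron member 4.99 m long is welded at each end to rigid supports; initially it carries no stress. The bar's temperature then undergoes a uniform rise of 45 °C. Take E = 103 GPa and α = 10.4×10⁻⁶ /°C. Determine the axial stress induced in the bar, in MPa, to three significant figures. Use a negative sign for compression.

Free thermal expansion αLΔT = 10.4e-6 · 4990 · 45 = 2.335 mm.
The walls impose strain ε = −(2.335)/4990 = -4.6800e-04; σ = Eε = 103000 · -4.6800e-04 = -48.2 MPa.

-48.2 MPa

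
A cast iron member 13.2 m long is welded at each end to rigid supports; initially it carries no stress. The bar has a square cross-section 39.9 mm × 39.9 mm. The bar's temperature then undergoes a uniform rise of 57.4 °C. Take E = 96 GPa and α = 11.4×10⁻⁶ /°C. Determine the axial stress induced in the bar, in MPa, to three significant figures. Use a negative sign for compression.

-62.8 MPa

Free thermal expansion αLΔT = 11.4e-6 · 13200 · 57.4 = 8.638 mm.
The walls impose strain ε = −(8.638)/13200 = -6.5436e-04; σ = Eε = 96000 · -6.5436e-04 = -62.82 MPa.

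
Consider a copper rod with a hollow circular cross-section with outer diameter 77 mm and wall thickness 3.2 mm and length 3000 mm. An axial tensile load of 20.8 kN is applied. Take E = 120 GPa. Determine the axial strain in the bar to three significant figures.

2.34e-04

A = 741.9 mm².
σ = N/A = 28.04 MPa; ε = σ/E = 28.04/120000 = 2.336e-04.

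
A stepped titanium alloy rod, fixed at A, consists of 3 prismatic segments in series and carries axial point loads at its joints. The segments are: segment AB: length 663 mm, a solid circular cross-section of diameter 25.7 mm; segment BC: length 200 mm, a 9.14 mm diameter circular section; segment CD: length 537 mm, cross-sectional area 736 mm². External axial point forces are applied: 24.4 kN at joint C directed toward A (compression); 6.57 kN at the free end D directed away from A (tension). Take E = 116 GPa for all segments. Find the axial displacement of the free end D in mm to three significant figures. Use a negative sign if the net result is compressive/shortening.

Internal axial forces (sectioning from the free end, tension +): N_CD = 6.57 kN, N_BC = -17.83 kN, N_AB = -17.83 kN.
A_AB = 518.7 mm².
A_BC = 65.61 mm².
δ_AB = -17830·663/(518.7·116000) = -0.1964 mm
δ_BC = -17830·200/(65.61·116000) = -0.4685 mm
δ_CD = 6570·537/(736·116000) = 0.04132 mm
δ = Σδ_i = -0.6237 mm.

-0.624 mm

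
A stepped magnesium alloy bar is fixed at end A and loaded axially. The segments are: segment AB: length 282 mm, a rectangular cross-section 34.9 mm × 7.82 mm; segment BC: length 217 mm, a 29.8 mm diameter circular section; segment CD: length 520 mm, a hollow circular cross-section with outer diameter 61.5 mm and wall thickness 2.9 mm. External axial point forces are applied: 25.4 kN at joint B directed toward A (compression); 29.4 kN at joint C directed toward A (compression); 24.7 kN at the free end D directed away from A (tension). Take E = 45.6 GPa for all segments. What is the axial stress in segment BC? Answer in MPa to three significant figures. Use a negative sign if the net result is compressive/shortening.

Internal axial forces (sectioning from the free end, tension +): N_CD = 24.7 kN, N_BC = -4.7 kN, N_AB = -30.1 kN.
A_BC = 697.5 mm².
σ_BC = N_BC/A_BC = -4700/697.5 = -6.739 MPa.

-6.74 MPa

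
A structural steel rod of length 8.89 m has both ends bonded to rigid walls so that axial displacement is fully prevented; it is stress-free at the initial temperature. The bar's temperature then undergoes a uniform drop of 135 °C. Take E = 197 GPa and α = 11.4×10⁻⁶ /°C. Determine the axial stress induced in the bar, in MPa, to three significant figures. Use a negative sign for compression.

303 MPa

Free thermal expansion αLΔT = 11.4e-6 · 8890 · -135 = -13.68 mm.
The walls impose strain ε = −(-13.68)/8890 = 1.5390e-03; σ = Eε = 197000 · 1.5390e-03 = 303.2 MPa.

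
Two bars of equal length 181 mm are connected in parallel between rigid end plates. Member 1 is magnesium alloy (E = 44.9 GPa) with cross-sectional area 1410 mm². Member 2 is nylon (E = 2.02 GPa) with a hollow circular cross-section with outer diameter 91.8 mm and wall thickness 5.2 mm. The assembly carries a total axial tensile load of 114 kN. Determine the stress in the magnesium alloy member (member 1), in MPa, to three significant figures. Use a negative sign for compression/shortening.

A_2 = 1415 mm².
Equal strain + equilibrium ⇒ each member carries load in proportion to AE: A₁E₁ = 63310000 N, A₂E₂ = 2858000 N, ΣAE = 66170000 N.
σ₁ = P·E₁/ΣAE = 114000·44900/66170000 = 77.36 MPa.

77.4 MPa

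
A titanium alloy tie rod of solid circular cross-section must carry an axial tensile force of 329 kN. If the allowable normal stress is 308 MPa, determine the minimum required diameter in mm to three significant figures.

36.9 mm

Required area A ≥ P/σ_allow = 329000/308 = 1068 mm².
For a solid circular section, d ≥ √(4A/π) = 36.88 mm.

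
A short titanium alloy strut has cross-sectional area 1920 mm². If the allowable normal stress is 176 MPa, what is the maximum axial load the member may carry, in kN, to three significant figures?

P_max = σ_allow · A = 176 · 1920 = 337900 N = 337.9 kN.

338 kN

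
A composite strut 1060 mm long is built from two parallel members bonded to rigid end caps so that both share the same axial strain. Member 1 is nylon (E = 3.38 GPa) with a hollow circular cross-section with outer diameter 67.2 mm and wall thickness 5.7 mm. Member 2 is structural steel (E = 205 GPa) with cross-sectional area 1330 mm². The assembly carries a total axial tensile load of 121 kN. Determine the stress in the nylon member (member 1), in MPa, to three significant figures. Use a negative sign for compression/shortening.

1.48 MPa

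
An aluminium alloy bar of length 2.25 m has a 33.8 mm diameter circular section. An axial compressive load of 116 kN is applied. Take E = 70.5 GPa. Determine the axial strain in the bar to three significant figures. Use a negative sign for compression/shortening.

A = 897.3 mm².
σ = N/A = -129.3 MPa; ε = σ/E = -129.3/70500 = -1.834e-03.

-0.00183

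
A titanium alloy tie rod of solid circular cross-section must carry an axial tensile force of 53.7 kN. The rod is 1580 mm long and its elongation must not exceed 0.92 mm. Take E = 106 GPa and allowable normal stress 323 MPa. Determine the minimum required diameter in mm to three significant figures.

Required area A ≥ P/σ_allow = 53700/323 = 166.3 mm².
For a solid circular section, d ≥ √(4A/π) = 14.55 mm.
Elongation limit: A ≥ PL/(Eδ_allow) = 53700·1580/(106000·0.92) = 870 mm² ⇒ d ≥ 33.28 mm.
The elongation limit governs.

33.3 mm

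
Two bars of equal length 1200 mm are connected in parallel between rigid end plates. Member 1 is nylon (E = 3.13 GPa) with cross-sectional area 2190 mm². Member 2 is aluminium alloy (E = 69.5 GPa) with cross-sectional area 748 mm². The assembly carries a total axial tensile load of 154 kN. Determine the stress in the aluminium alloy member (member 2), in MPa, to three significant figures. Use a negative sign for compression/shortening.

182 MPa

Equal strain + equilibrium ⇒ each member carries load in proportion to AE: A₁E₁ = 6855000 N, A₂E₂ = 51990000 N, ΣAE = 58840000 N.
σ₂ = P·E₂/ΣAE = 154000·69500/58840000 = 181.9 MPa.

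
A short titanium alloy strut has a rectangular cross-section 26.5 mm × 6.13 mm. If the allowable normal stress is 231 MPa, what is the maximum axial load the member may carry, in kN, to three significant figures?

37.5 kN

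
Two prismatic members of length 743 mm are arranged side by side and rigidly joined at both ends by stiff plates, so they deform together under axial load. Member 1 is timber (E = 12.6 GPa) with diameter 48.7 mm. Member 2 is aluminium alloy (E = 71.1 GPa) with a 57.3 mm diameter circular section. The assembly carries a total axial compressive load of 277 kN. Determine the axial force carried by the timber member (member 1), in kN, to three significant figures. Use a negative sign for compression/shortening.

-31.4 kN

A_1 = 1863 mm².
A_2 = 2579 mm².
Equal strain + equilibrium ⇒ each member carries load in proportion to AE: A₁E₁ = 23470000 N, A₂E₂ = 183300000 N, ΣAE = 206800000 N.
F₁ = P·A₁E₁/ΣAE = -277000·23470000/206800000 = -31440 N.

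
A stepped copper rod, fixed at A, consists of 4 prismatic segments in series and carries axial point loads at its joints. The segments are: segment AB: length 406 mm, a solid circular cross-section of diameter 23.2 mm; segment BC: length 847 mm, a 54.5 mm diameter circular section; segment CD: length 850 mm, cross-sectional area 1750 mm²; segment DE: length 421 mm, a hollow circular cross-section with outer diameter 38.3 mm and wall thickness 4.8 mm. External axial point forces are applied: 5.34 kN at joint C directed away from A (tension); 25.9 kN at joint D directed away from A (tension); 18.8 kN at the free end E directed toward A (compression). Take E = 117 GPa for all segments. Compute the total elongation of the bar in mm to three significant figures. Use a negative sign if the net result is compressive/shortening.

0.0363 mm

Internal axial forces (sectioning from the free end, tension +): N_DE = -18.8 kN, N_CD = 7.1 kN, N_BC = 12.44 kN, N_AB = 12.44 kN.
A_AB = 422.7 mm².
A_BC = 2333 mm².
A_DE = 505.2 mm².
δ_AB = 12440·406/(422.7·117000) = 0.1021 mm
δ_BC = 12440·847/(2333·117000) = 0.0386 mm
δ_CD = 7100·850/(1750·117000) = 0.02947 mm
δ_DE = -18800·421/(505.2·117000) = -0.1339 mm
δ = Σδ_i = 0.03628 mm.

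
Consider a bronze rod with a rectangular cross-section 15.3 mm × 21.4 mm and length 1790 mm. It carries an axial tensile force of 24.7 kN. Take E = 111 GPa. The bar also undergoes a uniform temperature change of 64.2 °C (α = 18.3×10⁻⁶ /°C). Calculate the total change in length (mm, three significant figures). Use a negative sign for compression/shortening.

3.32 mm

A = 327.4 mm².
δ_mech = NL/(AE) = 24700·1790/(327.4·111000) = 1.217 mm.
δ_thermal = αLΔT = 18.3e-6·1790·64.2 = 2.103 mm.
δ = δ_mech + δ_thermal = 3.32 mm.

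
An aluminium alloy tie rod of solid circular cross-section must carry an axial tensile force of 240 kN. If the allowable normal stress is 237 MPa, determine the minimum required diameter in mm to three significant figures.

Required area A ≥ P/σ_allow = 240000/237 = 1013 mm².
For a solid circular section, d ≥ √(4A/π) = 35.91 mm.

35.9 mm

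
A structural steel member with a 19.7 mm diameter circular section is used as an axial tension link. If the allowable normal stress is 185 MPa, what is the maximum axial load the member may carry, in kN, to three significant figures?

A = 304.8 mm².
P_max = σ_allow · A = 185 · 304.8 = 56390 N = 56.39 kN.

56.4 kN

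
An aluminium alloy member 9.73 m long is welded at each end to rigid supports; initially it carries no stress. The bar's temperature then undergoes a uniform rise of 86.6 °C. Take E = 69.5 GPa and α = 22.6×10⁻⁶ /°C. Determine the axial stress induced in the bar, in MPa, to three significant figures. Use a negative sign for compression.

-136 MPa

Free thermal expansion αLΔT = 22.6e-6 · 9730 · 86.6 = 19.04 mm.
The walls impose strain ε = −(19.04)/9730 = -1.9572e-03; σ = Eε = 69500 · -1.9572e-03 = -136 MPa.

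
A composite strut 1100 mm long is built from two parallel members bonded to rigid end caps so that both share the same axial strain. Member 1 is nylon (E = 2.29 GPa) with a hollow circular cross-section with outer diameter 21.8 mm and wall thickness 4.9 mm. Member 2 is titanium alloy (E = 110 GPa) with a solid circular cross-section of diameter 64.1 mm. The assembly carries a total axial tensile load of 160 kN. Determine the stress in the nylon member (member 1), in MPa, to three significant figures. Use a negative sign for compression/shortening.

1.03 MPa

A_1 = 260.2 mm².
A_2 = 3227 mm².
Equal strain + equilibrium ⇒ each member carries load in proportion to AE: A₁E₁ = 595800 N, A₂E₂ = 355000000 N, ΣAE = 355600000 N.
σ₁ = P·E₁/ΣAE = 160000·2290/355600000 = 1.03 MPa.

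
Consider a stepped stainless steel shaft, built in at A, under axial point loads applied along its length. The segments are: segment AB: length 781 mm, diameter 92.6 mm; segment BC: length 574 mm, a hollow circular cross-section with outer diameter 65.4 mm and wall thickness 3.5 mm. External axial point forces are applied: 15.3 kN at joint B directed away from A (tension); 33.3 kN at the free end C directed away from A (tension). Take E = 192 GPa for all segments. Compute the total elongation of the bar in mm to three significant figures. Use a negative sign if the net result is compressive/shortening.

0.176 mm

Internal axial forces (sectioning from the free end, tension +): N_BC = 33.3 kN, N_AB = 48.6 kN.
A_AB = 6735 mm².
A_BC = 680.6 mm².
δ_AB = 48600·781/(6735·192000) = 0.02935 mm
δ_BC = 33300·574/(680.6·192000) = 0.1463 mm
δ = Σδ_i = 0.1756 mm.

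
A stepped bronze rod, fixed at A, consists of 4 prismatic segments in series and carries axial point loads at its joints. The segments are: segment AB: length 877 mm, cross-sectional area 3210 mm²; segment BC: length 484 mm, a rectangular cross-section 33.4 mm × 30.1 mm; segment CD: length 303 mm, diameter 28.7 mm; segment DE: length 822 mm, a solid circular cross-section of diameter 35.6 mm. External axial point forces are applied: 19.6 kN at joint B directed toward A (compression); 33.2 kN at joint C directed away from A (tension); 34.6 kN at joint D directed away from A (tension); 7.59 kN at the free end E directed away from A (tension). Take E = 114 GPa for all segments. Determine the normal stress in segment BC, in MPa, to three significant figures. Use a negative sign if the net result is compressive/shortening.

Internal axial forces (sectioning from the free end, tension +): N_DE = 7.59 kN, N_CD = 42.19 kN, N_BC = 75.39 kN, N_AB = 55.79 kN.
A_BC = 1005 mm².
σ_BC = N_BC/A_BC = 75390/1005 = 74.99 MPa.

75.0 MPa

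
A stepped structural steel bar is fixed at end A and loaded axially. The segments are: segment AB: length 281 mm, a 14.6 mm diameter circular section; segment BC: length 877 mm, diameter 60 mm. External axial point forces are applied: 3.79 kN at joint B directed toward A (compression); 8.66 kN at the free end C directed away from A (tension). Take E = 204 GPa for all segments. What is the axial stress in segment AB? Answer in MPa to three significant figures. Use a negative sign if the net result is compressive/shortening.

Internal axial forces (sectioning from the free end, tension +): N_BC = 8.66 kN, N_AB = 4.87 kN.
A_AB = 167.4 mm².
σ_AB = N_AB/A_AB = 4870/167.4 = 29.09 MPa.

29.1 MPa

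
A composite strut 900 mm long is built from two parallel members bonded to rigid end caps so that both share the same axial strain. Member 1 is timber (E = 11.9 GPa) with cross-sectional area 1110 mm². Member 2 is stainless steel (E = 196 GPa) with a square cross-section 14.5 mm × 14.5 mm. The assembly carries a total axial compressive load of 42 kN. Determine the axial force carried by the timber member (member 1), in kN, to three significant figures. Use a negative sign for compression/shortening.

A_2 = 210.2 mm².
Equal strain + equilibrium ⇒ each member carries load in proportion to AE: A₁E₁ = 13210000 N, A₂E₂ = 41210000 N, ΣAE = 54420000 N.
F₁ = P·A₁E₁/ΣAE = -42000·13210000/54420000 = -10190 N.

-10.2 kN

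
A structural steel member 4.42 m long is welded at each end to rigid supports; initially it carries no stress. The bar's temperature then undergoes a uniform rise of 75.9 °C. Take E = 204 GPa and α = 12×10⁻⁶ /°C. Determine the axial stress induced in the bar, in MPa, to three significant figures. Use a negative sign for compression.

-186 MPa

Free thermal expansion αLΔT = 12e-6 · 4420 · 75.9 = 4.026 mm.
The walls impose strain ε = −(4.026)/4420 = -9.1080e-04; σ = Eε = 204000 · -9.1080e-04 = -185.8 MPa.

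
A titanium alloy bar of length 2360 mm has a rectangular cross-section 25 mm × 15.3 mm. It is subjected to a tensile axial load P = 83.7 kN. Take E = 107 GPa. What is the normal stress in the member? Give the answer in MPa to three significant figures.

A = 382.5 mm².
σ = N/A = 83700/382.5 = 218.8 MPa.

219 MPa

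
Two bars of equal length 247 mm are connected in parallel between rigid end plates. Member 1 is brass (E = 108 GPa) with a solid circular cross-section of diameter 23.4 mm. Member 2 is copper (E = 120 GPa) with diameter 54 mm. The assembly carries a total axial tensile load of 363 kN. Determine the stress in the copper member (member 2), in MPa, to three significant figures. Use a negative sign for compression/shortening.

A_1 = 430.1 mm².
A_2 = 2290 mm².
Equal strain + equilibrium ⇒ each member carries load in proportion to AE: A₁E₁ = 46450000 N, A₂E₂ = 274800000 N, ΣAE = 321300000 N.
σ₂ = P·E₂/ΣAE = 363000·120000/321300000 = 135.6 MPa.

136 MPa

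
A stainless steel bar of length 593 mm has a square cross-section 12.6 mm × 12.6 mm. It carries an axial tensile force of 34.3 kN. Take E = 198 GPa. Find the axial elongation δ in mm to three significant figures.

A = 158.8 mm².
δ_mech = NL/(AE) = 34300·593/(158.8·198000) = 0.6471 mm.

0.647 mm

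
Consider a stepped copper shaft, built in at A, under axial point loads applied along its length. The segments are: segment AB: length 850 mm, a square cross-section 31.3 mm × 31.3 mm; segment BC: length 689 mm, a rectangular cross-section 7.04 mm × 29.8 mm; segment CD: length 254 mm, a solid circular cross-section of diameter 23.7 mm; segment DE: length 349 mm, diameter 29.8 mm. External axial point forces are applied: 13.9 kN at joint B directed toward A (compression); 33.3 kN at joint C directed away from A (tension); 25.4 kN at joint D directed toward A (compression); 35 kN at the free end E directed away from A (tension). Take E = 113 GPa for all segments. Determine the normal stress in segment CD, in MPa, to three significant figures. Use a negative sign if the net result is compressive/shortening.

21.8 MPa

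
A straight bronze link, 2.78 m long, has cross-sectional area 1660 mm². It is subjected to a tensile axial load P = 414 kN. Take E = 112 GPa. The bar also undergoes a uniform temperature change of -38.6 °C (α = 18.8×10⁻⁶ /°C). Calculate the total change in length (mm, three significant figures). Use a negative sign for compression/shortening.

4.17 mm

δ_mech = NL/(AE) = 414000·2780/(1660·112000) = 6.19 mm.
δ_thermal = αLΔT = 18.8e-6·2780·-38.6 = -2.017 mm.
δ = δ_mech + δ_thermal = 4.173 mm.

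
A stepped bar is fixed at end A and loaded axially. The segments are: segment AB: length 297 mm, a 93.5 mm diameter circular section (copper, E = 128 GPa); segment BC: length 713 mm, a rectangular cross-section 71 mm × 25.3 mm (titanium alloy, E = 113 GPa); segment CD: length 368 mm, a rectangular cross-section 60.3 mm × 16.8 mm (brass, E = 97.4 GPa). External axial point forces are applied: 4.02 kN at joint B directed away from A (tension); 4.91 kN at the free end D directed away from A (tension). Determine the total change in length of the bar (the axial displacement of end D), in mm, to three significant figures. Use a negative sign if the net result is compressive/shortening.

Internal axial forces (sectioning from the free end, tension +): N_CD = 4.91 kN, N_BC = 4.91 kN, N_AB = 8.93 kN.
A_AB = 6866 mm².
A_BC = 1796 mm².
A_CD = 1013 mm².
δ_AB = 8930·297/(6866·128000) = 0.003018 mm
δ_BC = 4910·713/(1796·113000) = 0.01725 mm
δ_CD = 4910·368/(1013·97400) = 0.01831 mm
δ = Σδ_i = 0.03858 mm.

0.0386 mm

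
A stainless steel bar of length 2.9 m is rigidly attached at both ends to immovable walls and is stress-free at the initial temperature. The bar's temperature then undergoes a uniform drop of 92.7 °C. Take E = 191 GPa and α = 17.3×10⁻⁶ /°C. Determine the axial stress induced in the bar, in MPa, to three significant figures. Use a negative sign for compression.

306 MPa

Free thermal expansion αLΔT = 17.3e-6 · 2900 · -92.7 = -4.651 mm.
The walls impose strain ε = −(-4.651)/2900 = 1.6037e-03; σ = Eε = 191000 · 1.6037e-03 = 306.3 MPa.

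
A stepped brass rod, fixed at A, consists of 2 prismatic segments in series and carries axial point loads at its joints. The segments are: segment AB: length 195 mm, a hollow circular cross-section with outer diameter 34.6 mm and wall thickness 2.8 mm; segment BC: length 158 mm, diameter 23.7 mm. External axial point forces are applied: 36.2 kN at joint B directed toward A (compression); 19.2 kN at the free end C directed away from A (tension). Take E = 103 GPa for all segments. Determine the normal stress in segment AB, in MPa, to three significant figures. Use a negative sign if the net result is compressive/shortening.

-60.8 MPa

Internal axial forces (sectioning from the free end, tension +): N_BC = 19.2 kN, N_AB = -17 kN.
A_AB = 279.7 mm².
σ_AB = N_AB/A_AB = -17000/279.7 = -60.77 MPa.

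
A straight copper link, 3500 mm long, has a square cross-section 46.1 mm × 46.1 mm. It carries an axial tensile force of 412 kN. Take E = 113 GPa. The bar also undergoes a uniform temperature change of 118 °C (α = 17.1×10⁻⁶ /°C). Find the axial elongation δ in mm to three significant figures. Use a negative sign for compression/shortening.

13.1 mm

A = 2125 mm².
δ_mech = NL/(AE) = 412000·3500/(2125·113000) = 6.005 mm.
δ_thermal = αLΔT = 17.1e-6·3500·118 = 7.062 mm.
δ = δ_mech + δ_thermal = 13.07 mm.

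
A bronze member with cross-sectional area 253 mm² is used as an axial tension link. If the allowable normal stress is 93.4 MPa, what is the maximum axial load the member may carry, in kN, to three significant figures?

23.6 kN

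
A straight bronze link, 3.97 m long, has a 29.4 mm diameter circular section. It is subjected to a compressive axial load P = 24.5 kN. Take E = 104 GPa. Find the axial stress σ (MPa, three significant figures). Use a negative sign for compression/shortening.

-36.1 MPa

A = 678.9 mm².
σ = N/A = -24500/678.9 = -36.09 MPa.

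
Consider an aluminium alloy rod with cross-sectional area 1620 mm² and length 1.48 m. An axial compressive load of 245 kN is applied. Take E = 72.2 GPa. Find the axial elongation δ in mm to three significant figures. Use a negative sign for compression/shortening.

-3.10 mm

δ_mech = NL/(AE) = -245000·1480/(1620·72200) = -3.1 mm.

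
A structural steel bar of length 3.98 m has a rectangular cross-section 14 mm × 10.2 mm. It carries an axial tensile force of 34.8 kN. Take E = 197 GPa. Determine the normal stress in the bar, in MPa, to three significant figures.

244 MPa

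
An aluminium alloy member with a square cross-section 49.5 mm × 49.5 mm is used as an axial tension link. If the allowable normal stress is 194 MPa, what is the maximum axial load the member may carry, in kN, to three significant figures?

475 kN

A = 2450 mm².
P_max = σ_allow · A = 194 · 2450 = 475300 N = 475.3 kN.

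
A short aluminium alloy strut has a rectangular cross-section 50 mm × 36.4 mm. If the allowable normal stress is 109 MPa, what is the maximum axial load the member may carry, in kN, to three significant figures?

A = 1820 mm².
P_max = σ_allow · A = 109 · 1820 = 198400 N = 198.4 kN.

198 kN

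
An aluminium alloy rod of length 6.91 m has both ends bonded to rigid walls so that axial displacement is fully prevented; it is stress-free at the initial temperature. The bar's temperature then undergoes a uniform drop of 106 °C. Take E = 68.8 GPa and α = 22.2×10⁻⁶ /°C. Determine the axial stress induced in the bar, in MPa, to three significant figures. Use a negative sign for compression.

162 MPa

Free thermal expansion αLΔT = 22.2e-6 · 6910 · -106 = -16.26 mm.
The walls impose strain ε = −(-16.26)/6910 = 2.3532e-03; σ = Eε = 68800 · 2.3532e-03 = 161.9 MPa.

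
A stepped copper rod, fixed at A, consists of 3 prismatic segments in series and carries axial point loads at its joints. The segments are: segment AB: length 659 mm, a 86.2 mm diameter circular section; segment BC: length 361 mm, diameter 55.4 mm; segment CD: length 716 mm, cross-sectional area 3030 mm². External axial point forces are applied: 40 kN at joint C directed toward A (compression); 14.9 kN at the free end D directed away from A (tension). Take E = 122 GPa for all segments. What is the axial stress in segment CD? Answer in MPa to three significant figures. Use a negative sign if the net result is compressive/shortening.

Internal axial forces (sectioning from the free end, tension +): N_CD = 14.9 kN, N_BC = -25.1 kN, N_AB = -25.1 kN.
σ_CD = N_CD/A_CD = 14900/3030 = 4.917 MPa.

4.92 MPa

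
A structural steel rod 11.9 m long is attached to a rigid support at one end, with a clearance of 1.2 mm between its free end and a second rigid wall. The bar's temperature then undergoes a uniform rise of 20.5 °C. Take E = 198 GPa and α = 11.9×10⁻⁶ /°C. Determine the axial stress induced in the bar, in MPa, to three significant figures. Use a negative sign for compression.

-28.3 MPa

Free thermal expansion αLΔT = 11.9e-6 · 11900 · 20.5 = 2.903 mm.
The walls engage after the gap closes; constrained expansion = 2.903 − 1.2 = 1.703 mm.
The walls impose strain ε = −(1.703)/11900 = -1.4311e-04; σ = Eε = 198000 · -1.4311e-04 = -28.34 MPa.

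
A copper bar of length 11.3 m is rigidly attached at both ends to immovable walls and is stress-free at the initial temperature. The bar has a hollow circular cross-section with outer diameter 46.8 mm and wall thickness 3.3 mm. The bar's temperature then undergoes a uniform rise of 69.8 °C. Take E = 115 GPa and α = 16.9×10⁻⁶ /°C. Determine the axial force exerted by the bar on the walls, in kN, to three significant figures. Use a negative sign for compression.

Free thermal expansion αLΔT = 16.9e-6 · 11300 · 69.8 = 13.33 mm.
The walls impose strain ε = −(13.33)/11300 = -1.1796e-03; σ = Eε = 115000 · -1.1796e-03 = -135.7 MPa.
Wall reaction R = σ·A = -135.7·451 = -61180 N = -61.18 kN.

-61.2 kN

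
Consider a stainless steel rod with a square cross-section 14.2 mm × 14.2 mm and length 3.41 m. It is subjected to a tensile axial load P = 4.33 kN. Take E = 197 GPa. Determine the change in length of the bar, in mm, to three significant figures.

0.372 mm

A = 201.6 mm².
δ_mech = NL/(AE) = 4330·3410/(201.6·197000) = 0.3717 mm.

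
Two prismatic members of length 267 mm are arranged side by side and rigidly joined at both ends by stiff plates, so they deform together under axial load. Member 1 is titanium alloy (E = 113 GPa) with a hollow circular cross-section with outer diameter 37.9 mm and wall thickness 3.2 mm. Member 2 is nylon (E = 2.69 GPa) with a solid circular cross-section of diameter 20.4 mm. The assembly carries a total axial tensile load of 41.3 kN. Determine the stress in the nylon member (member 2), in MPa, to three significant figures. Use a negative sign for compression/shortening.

2.76 MPa

A_1 = 348.8 mm².
A_2 = 326.9 mm².
Equal strain + equilibrium ⇒ each member carries load in proportion to AE: A₁E₁ = 39420000 N, A₂E₂ = 879200 N, ΣAE = 40300000 N.
σ₂ = P·E₂/ΣAE = 41300·2690/40300000 = 2.757 MPa.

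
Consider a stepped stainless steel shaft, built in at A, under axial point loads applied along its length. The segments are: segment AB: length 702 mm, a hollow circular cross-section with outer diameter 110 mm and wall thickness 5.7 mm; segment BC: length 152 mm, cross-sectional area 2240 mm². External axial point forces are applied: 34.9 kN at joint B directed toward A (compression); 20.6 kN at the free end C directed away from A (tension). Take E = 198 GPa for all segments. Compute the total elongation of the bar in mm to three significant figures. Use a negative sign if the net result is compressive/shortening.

Internal axial forces (sectioning from the free end, tension +): N_BC = 20.6 kN, N_AB = -14.3 kN.
A_AB = 1868 mm².
δ_AB = -14300·702/(1868·198000) = -0.02715 mm
δ_BC = 20600·152/(2240·198000) = 0.00706 mm
δ = Σδ_i = -0.02009 mm.

-0.0201 mm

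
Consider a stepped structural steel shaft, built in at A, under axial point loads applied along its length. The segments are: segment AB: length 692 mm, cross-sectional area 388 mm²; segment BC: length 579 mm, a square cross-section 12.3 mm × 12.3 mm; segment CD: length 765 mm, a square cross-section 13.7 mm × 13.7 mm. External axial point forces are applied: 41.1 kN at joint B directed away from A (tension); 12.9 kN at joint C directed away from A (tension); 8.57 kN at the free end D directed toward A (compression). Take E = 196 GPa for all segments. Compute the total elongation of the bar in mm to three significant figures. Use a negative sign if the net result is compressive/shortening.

Internal axial forces (sectioning from the free end, tension +): N_CD = -8.57 kN, N_BC = 4.33 kN, N_AB = 45.43 kN.
A_BC = 151.3 mm².
A_CD = 187.7 mm².
δ_AB = 45430·692/(388·196000) = 0.4134 mm
δ_BC = 4330·579/(151.3·196000) = 0.08455 mm
δ_CD = -8570·765/(187.7·196000) = -0.1782 mm
δ = Σδ_i = 0.3197 mm.

0.320 mm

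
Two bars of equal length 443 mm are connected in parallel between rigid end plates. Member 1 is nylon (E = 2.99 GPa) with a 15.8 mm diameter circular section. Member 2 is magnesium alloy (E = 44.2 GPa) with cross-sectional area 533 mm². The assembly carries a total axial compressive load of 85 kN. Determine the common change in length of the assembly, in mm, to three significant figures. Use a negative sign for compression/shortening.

-1.56 mm

A_1 = 196.1 mm².
Equal strain + equilibrium ⇒ each member carries load in proportion to AE: A₁E₁ = 586200 N, A₂E₂ = 23560000 N, ΣAE = 24140000 N.
δ = PL/ΣAE = -85000·443/24140000 = -1.56 mm.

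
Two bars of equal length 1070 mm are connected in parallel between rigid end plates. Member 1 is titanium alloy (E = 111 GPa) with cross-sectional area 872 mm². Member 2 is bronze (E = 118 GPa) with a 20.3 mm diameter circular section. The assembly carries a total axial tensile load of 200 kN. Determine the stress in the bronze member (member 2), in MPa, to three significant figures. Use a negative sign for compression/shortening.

A_2 = 323.7 mm².
Equal strain + equilibrium ⇒ each member carries load in proportion to AE: A₁E₁ = 96790000 N, A₂E₂ = 38190000 N, ΣAE = 135000000 N.
σ₂ = P·E₂/ΣAE = 200000·118000/135000000 = 174.8 MPa.

175 MPa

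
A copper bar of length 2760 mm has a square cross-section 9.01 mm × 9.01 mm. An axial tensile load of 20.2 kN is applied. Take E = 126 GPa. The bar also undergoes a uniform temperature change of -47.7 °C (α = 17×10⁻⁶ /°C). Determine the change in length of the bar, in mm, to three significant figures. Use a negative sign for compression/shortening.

A = 81.18 mm².
δ_mech = NL/(AE) = 20200·2760/(81.18·126000) = 5.451 mm.
δ_thermal = αLΔT = 17e-6·2760·-47.7 = -2.238 mm.
δ = δ_mech + δ_thermal = 3.212 mm.

3.21 mm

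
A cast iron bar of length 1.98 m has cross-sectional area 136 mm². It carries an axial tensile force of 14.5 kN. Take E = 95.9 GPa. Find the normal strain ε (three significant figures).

σ = N/A = 106.6 MPa; ε = σ/E = 106.6/95900 = 1.112e-03.

0.00111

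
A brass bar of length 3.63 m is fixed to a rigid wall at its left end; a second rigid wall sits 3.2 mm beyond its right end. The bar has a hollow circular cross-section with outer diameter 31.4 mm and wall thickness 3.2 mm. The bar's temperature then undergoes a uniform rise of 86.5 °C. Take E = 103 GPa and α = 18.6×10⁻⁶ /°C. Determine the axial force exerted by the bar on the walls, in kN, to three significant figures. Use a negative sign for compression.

-21.2 kN

Free thermal expansion αLΔT = 18.6e-6 · 3630 · 86.5 = 5.84 mm.
The walls engage after the gap closes; constrained expansion = 5.84 − 3.2 = 2.64 mm.
The walls impose strain ε = −(2.64)/3630 = -7.2736e-04; σ = Eε = 103000 · -7.2736e-04 = -74.92 MPa.
Wall reaction R = σ·A = -74.92·283.5 = -21240 N = -21.24 kN.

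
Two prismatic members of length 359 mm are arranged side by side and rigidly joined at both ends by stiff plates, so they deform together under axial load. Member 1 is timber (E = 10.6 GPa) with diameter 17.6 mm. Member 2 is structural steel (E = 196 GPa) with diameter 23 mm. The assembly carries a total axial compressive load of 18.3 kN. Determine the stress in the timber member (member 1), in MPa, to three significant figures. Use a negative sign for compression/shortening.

A_1 = 243.3 mm².
A_2 = 415.5 mm².
Equal strain + equilibrium ⇒ each member carries load in proportion to AE: A₁E₁ = 2579000 N, A₂E₂ = 81430000 N, ΣAE = 84010000 N.
σ₁ = P·E₁/ΣAE = -18300·10600/84010000 = -2.309 MPa.

-2.31 MPa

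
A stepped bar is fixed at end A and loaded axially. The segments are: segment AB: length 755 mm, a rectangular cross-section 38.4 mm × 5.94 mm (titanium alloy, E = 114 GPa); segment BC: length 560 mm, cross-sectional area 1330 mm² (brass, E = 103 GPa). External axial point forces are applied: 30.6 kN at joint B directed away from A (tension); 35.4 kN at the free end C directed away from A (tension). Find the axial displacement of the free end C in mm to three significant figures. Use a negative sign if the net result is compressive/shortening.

2.06 mm

Internal axial forces (sectioning from the free end, tension +): N_BC = 35.4 kN, N_AB = 66 kN.
A_AB = 228.1 mm².
δ_AB = 66000·755/(228.1·114000) = 1.916 mm
δ_BC = 35400·560/(1330·103000) = 0.1447 mm
δ = Σδ_i = 2.061 mm.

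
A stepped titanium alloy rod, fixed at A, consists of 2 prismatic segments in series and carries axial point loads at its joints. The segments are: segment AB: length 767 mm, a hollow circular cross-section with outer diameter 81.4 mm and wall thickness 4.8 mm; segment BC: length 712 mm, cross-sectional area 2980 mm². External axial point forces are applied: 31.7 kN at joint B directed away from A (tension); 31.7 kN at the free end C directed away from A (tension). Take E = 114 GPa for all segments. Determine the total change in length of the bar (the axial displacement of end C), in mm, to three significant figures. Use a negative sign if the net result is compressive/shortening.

0.436 mm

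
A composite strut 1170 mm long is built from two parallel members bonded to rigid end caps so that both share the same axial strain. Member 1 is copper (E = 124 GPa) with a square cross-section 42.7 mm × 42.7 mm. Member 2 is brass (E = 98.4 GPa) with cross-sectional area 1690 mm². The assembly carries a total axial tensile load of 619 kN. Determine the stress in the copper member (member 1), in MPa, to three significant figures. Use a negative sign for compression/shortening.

196 MPa

A_1 = 1823 mm².
Equal strain + equilibrium ⇒ each member carries load in proportion to AE: A₁E₁ = 226100000 N, A₂E₂ = 166300000 N, ΣAE = 392400000 N.
σ₁ = P·E₁/ΣAE = 619000·124000/392400000 = 195.6 MPa.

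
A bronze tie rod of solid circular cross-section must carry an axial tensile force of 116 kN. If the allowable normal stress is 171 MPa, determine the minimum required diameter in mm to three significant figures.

29.4 mm

Required area A ≥ P/σ_allow = 116000/171 = 678.4 mm².
For a solid circular section, d ≥ √(4A/π) = 29.39 mm.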